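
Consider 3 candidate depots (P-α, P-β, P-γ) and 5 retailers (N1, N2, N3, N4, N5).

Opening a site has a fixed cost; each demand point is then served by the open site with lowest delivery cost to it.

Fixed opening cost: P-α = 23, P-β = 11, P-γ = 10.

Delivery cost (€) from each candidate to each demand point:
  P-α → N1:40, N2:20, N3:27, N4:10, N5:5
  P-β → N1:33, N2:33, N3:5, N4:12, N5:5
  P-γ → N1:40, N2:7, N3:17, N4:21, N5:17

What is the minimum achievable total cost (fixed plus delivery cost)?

83

Open {P-β, P-γ}: assign each demand point to its cheapest open site.
  N1→P-β 33, N2→P-γ 7, N3→P-β 5, N4→P-β 12, N5→P-β 5
  delivery cost 62, fixed 21 → total 83.
Compare {P-β}: delivery cost 88 + fixed 11 = 99.
Compare {P-α, P-β, P-γ}: delivery cost 60 + fixed 44 = 104.
Compare {P-α, P-β}: delivery cost 73 + fixed 34 = 107.
All other subsets cost ≥ 99. Minimum total cost: 83.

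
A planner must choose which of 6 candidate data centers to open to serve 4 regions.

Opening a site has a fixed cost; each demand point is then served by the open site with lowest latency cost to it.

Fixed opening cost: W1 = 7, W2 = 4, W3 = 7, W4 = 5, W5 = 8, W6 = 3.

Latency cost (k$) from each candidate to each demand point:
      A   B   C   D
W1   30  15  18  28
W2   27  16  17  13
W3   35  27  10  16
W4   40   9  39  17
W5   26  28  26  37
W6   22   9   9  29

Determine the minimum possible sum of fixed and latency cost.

Open {W2, W6}: assign each demand point to its cheapest open site.
  A→W6 22, B→W6 9, C→W6 9, D→W2 13
  latency cost 53, fixed 7 → total 60.
Compare {W4, W6}: latency cost 57 + fixed 8 = 65.
Compare {W2, W4, W6}: latency cost 53 + fixed 12 = 65.
Compare {W3, W6}: latency cost 56 + fixed 10 = 66.
All other subsets cost ≥ 65. Minimum total cost: 60.

60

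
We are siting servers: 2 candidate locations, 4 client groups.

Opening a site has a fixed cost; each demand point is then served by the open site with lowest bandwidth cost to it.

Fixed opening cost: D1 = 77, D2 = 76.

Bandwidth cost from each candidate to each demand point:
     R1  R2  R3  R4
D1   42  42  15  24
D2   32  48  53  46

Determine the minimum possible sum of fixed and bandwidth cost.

200

Open {D1}: assign each demand point to its cheapest open site.
  R1→D1 42, R2→D1 42, R3→D1 15, R4→D1 24
  bandwidth cost 123, fixed 77 → total 200.
Compare {D2}: bandwidth cost 179 + fixed 76 = 255.
Compare {D1, D2}: bandwidth cost 113 + fixed 153 = 266.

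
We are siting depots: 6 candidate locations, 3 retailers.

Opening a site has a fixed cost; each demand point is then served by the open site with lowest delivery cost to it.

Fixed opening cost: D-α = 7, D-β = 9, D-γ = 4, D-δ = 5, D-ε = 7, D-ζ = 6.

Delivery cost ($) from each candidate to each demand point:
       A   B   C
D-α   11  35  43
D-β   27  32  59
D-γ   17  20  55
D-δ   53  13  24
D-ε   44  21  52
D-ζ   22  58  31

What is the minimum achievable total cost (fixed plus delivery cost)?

60

Open {D-α, D-δ}: assign each demand point to its cheapest open site.
  A→D-α 11, B→D-δ 13, C→D-δ 24
  delivery cost 48, fixed 12 → total 60.
Compare {D-γ, D-δ}: delivery cost 54 + fixed 9 = 63.
Compare {D-α, D-γ, D-δ}: delivery cost 48 + fixed 16 = 64.
Compare {D-α, D-δ, D-ζ}: delivery cost 48 + fixed 18 = 66.
All other subsets cost ≥ 63. Minimum total cost: 60.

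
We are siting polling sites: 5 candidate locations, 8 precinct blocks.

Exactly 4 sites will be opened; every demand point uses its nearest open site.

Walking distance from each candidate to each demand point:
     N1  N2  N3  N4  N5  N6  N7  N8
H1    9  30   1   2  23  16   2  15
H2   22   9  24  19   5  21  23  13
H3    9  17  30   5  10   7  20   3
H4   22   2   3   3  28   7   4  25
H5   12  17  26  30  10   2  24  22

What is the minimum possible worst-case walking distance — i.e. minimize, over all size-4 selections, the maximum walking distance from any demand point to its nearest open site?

Open {H1, H2, H3, H4}.
  Farthest demand point is N1 at walking distance 9 (to H1); all others are ≤ 9.
With {H1, H2, H3, H5} the worst case is 9.
With {H2, H3, H4, H5} the worst case is 9.
No size-4 selection achieves below 9.

9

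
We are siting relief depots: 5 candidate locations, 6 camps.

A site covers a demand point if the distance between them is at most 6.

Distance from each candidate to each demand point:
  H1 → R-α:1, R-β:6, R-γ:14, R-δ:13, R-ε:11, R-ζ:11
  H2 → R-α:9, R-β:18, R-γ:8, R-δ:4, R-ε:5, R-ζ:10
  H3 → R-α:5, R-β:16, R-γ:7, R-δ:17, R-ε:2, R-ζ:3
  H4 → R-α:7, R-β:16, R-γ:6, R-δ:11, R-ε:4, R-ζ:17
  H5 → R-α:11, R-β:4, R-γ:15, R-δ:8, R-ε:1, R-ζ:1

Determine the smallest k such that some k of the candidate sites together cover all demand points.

Coverage sets (demand points within 6 of each site):
  H1: {R-α, R-β}
  H2: {R-δ, R-ε}
  H3: {R-α, R-ε, R-ζ}
  H4: {R-γ, R-ε}
  H5: {R-β, R-ε, R-ζ}
No 3 sites suffice: every size-3 union leaves at least one demand point uncovered.
But {H1, H2, H3, H4} covers everything, so the minimum is 4.

4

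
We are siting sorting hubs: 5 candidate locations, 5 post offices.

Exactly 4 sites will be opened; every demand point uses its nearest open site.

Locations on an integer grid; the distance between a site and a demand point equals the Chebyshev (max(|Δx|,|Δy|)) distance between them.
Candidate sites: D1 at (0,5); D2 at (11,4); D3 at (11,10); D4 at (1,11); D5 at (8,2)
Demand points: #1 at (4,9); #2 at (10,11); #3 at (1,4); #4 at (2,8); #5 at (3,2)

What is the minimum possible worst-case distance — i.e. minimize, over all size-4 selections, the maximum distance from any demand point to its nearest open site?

Open {D1, D2, D3, D4}.
  Farthest demand point is #1 at distance 3 (to D4); all others are ≤ 3.
With {D1, D3, D4, D5} the worst case is 3.
With {D1, D2, D3, D5} the worst case is 4.
No size-4 selection achieves below 3.

3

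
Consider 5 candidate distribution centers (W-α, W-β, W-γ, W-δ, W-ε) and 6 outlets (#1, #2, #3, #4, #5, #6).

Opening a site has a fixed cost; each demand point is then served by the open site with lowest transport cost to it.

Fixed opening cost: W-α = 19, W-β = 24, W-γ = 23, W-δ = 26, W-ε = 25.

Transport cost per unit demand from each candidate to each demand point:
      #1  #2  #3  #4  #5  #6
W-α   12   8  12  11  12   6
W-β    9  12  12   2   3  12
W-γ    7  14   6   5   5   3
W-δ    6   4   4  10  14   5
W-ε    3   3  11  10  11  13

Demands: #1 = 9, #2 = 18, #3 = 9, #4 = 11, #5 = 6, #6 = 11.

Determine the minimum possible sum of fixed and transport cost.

280

Open {W-β, W-γ, W-ε}: assign each demand point to its cheapest open site.
  #1→W-ε 9×3=27, #2→W-ε 18×3=54, #3→W-γ 9×6=54, #4→W-β 11×2=22, #5→W-β 6×3=18, #6→W-γ 11×3=33
  transport cost 208, fixed 72 → total 280.
Compare {W-β, W-δ, W-ε}: transport cost 212 + fixed 75 = 287.
Compare {W-β, W-γ, W-δ, W-ε}: transport cost 190 + fixed 98 = 288.
Compare {W-α, W-β, W-γ, W-ε}: transport cost 208 + fixed 91 = 299.
All other subsets cost ≥ 287. Minimum total cost: 280.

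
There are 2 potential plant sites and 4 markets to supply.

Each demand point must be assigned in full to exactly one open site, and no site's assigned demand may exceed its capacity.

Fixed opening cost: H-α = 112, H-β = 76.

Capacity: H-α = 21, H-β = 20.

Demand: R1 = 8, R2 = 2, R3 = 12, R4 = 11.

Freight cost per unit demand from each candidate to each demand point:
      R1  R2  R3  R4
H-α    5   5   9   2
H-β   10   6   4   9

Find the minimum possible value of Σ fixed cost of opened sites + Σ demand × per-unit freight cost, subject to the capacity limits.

Open {H-α, H-β}; cheapest assignment that respects the capacities:
  H-α (cap 21, load 21): R1, R2, R4 — cost 8×5 + 2×5 + 11×2 = 72
  H-β (cap 20, load 12): R3 — cost 12×4 = 48
  Shipping 120, fixed 188 → total 308.
  Any other capacity-feasible assignment to {H-α, H-β} ships for at least 120.
Total demand is 33 and no other set of sites has combined capacity ≥ 33, so {H-α, H-β} is the only feasible choice of open sites. Minimum: 308.

308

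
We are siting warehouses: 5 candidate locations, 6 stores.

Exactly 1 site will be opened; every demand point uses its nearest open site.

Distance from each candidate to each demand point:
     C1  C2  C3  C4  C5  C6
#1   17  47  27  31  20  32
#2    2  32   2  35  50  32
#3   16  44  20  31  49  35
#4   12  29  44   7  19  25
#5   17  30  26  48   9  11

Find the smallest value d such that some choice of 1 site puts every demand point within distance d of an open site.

Open {#4}.
  Farthest demand point is C3 at distance 44 (to #4); all others are ≤ 44.
With {#1} the worst case is 47.
With {#5} the worst case is 48.
No size-1 selection achieves below 44.

44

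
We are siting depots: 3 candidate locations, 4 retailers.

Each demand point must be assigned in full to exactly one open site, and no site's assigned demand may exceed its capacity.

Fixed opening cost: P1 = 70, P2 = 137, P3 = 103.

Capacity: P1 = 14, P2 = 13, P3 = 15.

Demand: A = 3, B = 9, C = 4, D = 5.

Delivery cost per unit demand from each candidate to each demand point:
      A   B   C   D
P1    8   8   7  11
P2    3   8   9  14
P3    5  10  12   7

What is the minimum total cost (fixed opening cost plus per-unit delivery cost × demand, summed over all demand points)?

Open {P1, P3}; cheapest assignment that respects the capacities:
  P1 (cap 14, load 13): B, C — cost 9×8 + 4×7 = 100
  P3 (cap 15, load 8): A, D — cost 3×5 + 5×7 = 50
  Shipping 150, fixed 173 → total 323.
  Any other capacity-feasible assignment to {P1, P3} ships for at least 150.
Compare {P1, P2}: its best feasible assignment gives total 371.
Compare {P2, P3}: its best feasible assignment gives total 398.
Every other set of open sites that can feasibly serve all demand totals ≥ 371 even under its best assignment. Minimum: 323.

323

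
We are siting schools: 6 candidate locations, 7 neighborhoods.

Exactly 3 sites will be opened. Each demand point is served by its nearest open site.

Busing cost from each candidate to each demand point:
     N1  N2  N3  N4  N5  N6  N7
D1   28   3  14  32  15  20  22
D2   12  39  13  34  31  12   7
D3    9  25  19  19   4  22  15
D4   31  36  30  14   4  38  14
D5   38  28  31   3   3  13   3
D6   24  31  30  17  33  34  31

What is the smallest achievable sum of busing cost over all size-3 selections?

Open {D1, D3, D5}.
  N1→D3 9, N2→D1 3, N3→D1 14, N4→D5 3, N5→D5 3, N6→D5 13, N7→D5 3  ⇒ total 48.
Compare {D1, D2, D5}: total 49.
Compare {D1, D5, D6}: total 63.
No size-3 selection does better; minimum is 48.

48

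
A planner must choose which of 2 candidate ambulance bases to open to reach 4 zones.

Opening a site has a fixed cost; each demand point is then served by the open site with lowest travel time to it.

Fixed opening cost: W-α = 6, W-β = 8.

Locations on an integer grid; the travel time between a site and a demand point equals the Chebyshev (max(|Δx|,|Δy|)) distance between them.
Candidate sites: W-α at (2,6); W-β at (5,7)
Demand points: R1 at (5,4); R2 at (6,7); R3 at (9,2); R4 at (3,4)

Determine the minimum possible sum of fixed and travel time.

Open {W-β}: assign each demand point to its cheapest open site.
  R1→W-β 3, R2→W-β 1, R3→W-β 5, R4→W-β 3
  travel time 12, fixed 8 → total 20.
Compare {W-α}: travel time 16 + fixed 6 = 22.
Compare {W-α, W-β}: travel time 11 + fixed 14 = 25.

20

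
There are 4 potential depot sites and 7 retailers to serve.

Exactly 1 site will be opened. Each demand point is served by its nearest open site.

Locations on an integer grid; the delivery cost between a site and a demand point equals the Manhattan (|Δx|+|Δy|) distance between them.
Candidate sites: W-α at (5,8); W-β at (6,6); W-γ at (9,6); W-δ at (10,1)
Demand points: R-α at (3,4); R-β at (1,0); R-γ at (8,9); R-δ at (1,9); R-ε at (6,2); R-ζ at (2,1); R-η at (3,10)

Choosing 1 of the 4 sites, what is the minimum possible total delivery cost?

Open {W-α}.
  R-α→W-α 6, R-β→W-α 12, R-γ→W-α 4, R-δ→W-α 5, R-ε→W-α 7, R-ζ→W-α 10, R-η→W-α 4  ⇒ total 48.
Compare {W-β}: total 49.
Compare {W-γ}: total 66.
No size-1 selection does better; minimum is 48.

48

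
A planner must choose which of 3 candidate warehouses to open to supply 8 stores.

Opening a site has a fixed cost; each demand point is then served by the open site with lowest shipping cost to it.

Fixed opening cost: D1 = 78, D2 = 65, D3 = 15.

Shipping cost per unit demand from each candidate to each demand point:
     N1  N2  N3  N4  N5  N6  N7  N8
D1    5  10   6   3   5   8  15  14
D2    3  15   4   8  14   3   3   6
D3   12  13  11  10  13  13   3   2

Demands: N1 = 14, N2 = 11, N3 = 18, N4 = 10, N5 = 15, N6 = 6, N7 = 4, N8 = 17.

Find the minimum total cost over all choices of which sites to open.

551

Open {D1, D2, D3}: assign each demand point to its cheapest open site.
  N1→D2 14×3=42, N2→D1 11×10=110, N3→D2 18×4=72, N4→D1 10×3=30, N5→D1 15×5=75, N6→D2 6×3=18, N7→D2 4×3=12, N8→D3 17×2=34
  shipping cost 393, fixed 158 → total 551.
Compare {D1, D3}: shipping cost 487 + fixed 93 = 580.
Compare {D1, D2}: shipping cost 461 + fixed 143 = 604.
Compare {D2, D3}: shipping cost 596 + fixed 80 = 676.
All other subsets cost ≥ 580. Minimum total cost: 551.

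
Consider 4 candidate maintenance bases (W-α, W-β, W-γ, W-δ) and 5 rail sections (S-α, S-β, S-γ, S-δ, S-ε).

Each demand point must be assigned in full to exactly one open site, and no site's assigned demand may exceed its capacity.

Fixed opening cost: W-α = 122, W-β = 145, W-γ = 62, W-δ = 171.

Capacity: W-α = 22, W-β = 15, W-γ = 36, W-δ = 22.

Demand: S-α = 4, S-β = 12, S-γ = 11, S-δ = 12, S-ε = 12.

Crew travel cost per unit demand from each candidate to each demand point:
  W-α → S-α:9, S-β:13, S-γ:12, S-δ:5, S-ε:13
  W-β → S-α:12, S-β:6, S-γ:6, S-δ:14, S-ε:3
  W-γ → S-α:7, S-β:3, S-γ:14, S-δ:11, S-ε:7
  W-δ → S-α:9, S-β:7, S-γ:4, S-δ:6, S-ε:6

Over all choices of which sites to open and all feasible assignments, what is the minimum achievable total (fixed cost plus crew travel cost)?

554

Open {W-α, W-γ}; cheapest assignment that respects the capacities:
  W-α (cap 22, load 16): S-α, S-δ — cost 4×9 + 12×5 = 96
  W-γ (cap 36, load 35): S-β, S-γ, S-ε — cost 12×3 + 11×14 + 12×7 = 274
  Shipping 370, fixed 184 → total 554.
  Any other capacity-feasible assignment to {W-α, W-γ} ships for at least 370.
Compare {W-γ, W-δ}: its best feasible assignment gives total 565.
Compare {W-β, W-γ}: its best feasible assignment gives total 573.
Every other set of open sites that can feasibly serve all demand totals ≥ 565 even under its best assignment. Minimum: 554.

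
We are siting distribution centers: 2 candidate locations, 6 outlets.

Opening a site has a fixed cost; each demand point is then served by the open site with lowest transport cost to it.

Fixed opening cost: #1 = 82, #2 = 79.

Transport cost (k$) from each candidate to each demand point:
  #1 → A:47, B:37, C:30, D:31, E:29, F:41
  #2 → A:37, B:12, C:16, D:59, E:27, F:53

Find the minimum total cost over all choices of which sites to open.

283

Open {#2}: assign each demand point to its cheapest open site.
  A→#2 37, B→#2 12, C→#2 16, D→#2 59, E→#2 27, F→#2 53
  transport cost 204, fixed 79 → total 283.
Compare {#1}: transport cost 215 + fixed 82 = 297.
Compare {#1, #2}: transport cost 164 + fixed 161 = 325.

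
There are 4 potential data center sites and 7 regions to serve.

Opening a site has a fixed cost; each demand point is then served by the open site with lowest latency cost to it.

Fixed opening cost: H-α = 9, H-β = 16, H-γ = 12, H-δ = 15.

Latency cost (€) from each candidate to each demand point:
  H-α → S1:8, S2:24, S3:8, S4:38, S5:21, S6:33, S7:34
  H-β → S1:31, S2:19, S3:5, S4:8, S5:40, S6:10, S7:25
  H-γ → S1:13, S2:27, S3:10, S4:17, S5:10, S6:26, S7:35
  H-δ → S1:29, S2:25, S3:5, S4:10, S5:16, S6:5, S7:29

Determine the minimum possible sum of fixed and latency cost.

Open {H-β, H-γ}: assign each demand point to its cheapest open site.
  S1→H-γ 13, S2→H-β 19, S3→H-β 5, S4→H-β 8, S5→H-γ 10, S6→H-β 10, S7→H-β 25
  latency cost 90, fixed 28 → total 118.
Compare {H-α, H-β}: latency cost 96 + fixed 25 = 121.
Compare {H-α, H-δ}: latency cost 97 + fixed 24 = 121.
Compare {H-α, H-β, H-γ}: latency cost 85 + fixed 37 = 122.
All other subsets cost ≥ 121. Minimum total cost: 118.

118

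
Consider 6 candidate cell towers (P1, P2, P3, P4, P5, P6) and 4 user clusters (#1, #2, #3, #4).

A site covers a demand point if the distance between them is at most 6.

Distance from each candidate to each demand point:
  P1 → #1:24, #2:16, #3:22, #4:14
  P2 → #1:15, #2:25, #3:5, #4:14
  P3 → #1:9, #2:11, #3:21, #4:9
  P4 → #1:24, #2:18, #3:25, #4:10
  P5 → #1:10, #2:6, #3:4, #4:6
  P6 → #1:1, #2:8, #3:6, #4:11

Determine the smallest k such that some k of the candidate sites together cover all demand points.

Coverage sets (demand points within 6 of each site):
  P1: {}
  P2: {#3}
  P3: {}
  P4: {}
  P5: {#2, #3, #4}
  P6: {#1, #3}
No single site covers all 4 demand points.
But {P5, P6} covers everything, so the minimum is 2.

2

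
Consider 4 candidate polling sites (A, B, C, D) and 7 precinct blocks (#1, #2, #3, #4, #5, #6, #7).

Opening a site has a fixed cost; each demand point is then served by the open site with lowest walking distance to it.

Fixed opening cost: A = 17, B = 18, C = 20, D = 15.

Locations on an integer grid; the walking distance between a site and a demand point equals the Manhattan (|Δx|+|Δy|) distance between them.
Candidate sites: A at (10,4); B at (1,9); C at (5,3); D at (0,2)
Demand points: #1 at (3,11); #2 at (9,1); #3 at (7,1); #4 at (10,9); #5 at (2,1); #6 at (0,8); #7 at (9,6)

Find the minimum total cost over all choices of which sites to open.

Open {A, B}: assign each demand point to its cheapest open site.
  #1→B 4, #2→A 4, #3→A 6, #4→A 5, #5→B 9, #6→B 2, #7→A 3
  walking distance 33, fixed 35 → total 68.
Compare {A, D}: walking distance 39 + fixed 32 = 71.
Compare {C}: walking distance 53 + fixed 20 = 73.
Compare {A}: walking distance 57 + fixed 17 = 74.
All other subsets cost ≥ 71. Minimum total cost: 68.

68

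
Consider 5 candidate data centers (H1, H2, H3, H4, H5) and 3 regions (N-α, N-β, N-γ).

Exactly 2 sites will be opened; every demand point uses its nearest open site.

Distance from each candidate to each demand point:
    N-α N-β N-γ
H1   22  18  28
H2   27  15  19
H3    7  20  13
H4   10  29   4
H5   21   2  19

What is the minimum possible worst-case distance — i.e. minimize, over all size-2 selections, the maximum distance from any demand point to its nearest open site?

Open {H4, H5}.
  Farthest demand point is N-α at distance 10 (to H4); all others are ≤ 10.
With {H3, H5} the worst case is 13.
With {H2, H3} the worst case is 15.
No size-2 selection achieves below 10.

10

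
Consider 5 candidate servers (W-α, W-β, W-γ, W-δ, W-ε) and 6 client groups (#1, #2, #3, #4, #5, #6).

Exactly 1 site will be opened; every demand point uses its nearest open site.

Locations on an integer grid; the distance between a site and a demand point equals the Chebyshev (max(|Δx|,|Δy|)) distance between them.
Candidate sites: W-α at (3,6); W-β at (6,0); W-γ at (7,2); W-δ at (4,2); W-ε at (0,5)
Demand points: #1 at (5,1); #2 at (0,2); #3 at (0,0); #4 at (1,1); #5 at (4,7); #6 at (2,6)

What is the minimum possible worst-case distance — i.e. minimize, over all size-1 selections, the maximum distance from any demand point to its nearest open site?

Open {W-δ}.
  Farthest demand point is #5 at distance 5 (to W-δ); all others are ≤ 5.
With {W-ε} the worst case is 5.
With {W-α} the worst case is 6.
No size-1 selection achieves below 5.

5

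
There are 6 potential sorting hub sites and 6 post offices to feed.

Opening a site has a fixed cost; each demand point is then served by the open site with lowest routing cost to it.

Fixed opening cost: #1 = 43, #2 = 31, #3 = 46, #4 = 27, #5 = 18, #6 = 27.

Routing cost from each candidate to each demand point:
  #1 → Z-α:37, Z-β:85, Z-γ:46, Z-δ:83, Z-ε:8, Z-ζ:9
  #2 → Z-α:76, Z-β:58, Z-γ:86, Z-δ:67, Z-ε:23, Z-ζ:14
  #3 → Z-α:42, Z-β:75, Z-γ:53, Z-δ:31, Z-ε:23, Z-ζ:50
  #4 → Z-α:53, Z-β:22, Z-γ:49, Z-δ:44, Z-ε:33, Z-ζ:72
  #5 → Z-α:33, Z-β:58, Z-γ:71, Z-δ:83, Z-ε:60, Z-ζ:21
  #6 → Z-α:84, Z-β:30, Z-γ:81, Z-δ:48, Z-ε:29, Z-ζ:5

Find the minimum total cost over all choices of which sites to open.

236

Open {#1, #4}: assign each demand point to its cheapest open site.
  Z-α→#1 37, Z-β→#4 22, Z-γ→#1 46, Z-δ→#4 44, Z-ε→#1 8, Z-ζ→#1 9
  routing cost 166, fixed 70 → total 236.
Compare {#1, #6}: routing cost 174 + fixed 70 = 244.
Compare {#4, #5}: routing cost 202 + fixed 45 = 247.
Compare {#1, #4, #5}: routing cost 162 + fixed 88 = 250.
All other subsets cost ≥ 244. Minimum total cost: 236.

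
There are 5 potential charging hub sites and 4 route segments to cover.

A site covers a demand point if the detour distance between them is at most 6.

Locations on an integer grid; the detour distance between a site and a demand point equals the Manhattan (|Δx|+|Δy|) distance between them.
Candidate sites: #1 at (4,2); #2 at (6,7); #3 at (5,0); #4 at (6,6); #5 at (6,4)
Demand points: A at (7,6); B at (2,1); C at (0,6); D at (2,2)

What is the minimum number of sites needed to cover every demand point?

2

Coverage sets (demand points within 6 of each site):
  #1: {B, D}
  #2: {A}
  #3: {B, D}
  #4: {A, C}
  #5: {A, D}
No single site covers all 4 demand points.
But {#1, #4} covers everything, so the minimum is 2.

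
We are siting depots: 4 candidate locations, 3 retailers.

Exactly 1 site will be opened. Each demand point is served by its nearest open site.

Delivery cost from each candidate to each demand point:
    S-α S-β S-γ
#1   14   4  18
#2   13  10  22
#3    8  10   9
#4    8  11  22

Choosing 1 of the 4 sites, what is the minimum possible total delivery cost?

27

Open {#3}.
  S-α→#3 8, S-β→#3 10, S-γ→#3 9  ⇒ total 27.
Compare {#1}: total 36.
Compare {#4}: total 41.
No size-1 selection does better; minimum is 27.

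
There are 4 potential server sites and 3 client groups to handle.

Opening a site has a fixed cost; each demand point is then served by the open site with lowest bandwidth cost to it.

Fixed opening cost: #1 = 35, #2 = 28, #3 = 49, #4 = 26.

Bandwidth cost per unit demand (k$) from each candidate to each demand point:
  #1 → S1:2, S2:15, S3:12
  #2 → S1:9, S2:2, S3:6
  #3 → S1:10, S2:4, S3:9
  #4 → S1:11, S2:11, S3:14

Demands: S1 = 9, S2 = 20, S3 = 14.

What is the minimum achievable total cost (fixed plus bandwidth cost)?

205

Open {#1, #2}: assign each demand point to its cheapest open site.
  S1→#1 9×2=18, S2→#2 20×2=40, S3→#2 14×6=84
  bandwidth cost 142, fixed 63 → total 205.
Compare {#1, #2, #4}: bandwidth cost 142 + fixed 89 = 231.
Compare {#2}: bandwidth cost 205 + fixed 28 = 233.
Compare {#1, #2, #3}: bandwidth cost 142 + fixed 112 = 254.
All other subsets cost ≥ 231. Minimum total cost: 205.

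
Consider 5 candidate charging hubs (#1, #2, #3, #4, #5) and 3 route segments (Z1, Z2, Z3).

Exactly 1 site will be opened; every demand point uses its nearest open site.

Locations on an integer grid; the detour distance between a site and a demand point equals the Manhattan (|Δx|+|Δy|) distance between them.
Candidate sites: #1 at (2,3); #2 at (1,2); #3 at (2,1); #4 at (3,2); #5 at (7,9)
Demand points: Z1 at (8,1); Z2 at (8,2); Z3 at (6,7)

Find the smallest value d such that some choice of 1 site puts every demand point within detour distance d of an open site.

8

Open {#1}.
  Farthest demand point is Z1 at detour distance 8 (to #1); all others are ≤ 8.
With {#4} the worst case is 8.
With {#5} the worst case is 9.
No size-1 selection achieves below 8.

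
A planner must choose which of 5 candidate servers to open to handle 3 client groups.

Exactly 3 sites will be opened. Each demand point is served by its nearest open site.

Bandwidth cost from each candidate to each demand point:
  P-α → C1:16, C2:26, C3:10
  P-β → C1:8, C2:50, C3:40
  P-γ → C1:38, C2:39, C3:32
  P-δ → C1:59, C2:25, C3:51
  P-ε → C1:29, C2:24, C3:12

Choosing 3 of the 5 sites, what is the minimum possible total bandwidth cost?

42

Open {P-α, P-β, P-ε}.
  C1→P-β 8, C2→P-ε 24, C3→P-α 10  ⇒ total 42.
Compare {P-α, P-β, P-δ}: total 43.
Compare {P-α, P-β, P-γ}: total 44.
No size-3 selection does better; minimum is 42.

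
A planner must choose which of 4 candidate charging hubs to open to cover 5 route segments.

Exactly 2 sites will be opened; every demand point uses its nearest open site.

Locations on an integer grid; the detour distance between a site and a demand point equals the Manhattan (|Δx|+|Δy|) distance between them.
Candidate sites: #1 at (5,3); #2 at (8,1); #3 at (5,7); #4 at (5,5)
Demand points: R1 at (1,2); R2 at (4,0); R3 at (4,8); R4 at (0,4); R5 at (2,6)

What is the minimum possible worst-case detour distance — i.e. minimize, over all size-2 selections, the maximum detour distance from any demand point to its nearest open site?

6

Open {#1, #2}.
  Farthest demand point is R3 at detour distance 6 (to #1); all others are ≤ 6.
With {#1, #3} the worst case is 6.
With {#1, #4} the worst case is 6.
No size-2 selection achieves below 6.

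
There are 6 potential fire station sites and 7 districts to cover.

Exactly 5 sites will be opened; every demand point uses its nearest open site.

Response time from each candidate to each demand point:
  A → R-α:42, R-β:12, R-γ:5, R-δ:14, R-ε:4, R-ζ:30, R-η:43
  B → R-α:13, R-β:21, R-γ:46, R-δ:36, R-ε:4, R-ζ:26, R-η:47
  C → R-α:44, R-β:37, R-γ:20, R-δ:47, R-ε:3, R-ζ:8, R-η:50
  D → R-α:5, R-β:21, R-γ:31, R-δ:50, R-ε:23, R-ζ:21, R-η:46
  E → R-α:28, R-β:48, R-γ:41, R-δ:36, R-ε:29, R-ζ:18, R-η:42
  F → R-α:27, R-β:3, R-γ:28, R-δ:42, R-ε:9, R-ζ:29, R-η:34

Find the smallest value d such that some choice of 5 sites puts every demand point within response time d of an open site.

Open {A, B, C, D, F}.
  Farthest demand point is R-η at response time 34 (to F); all others are ≤ 34.
With {A, B, C, E, F} the worst case is 34.
With {A, B, D, E, F} the worst case is 34.
No size-5 selection achieves below 34.

34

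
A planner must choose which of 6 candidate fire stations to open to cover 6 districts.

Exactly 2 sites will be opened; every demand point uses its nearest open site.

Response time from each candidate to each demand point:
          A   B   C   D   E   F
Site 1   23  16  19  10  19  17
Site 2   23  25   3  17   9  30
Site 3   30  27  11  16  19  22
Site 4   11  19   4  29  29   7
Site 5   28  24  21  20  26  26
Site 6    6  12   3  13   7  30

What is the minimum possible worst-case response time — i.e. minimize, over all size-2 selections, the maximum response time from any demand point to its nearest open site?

Open {Site 4, Site 6}.
  Farthest demand point is D at response time 13 (to Site 6); all others are ≤ 13.
With {Site 1, Site 6} the worst case is 17.
With {Site 1, Site 4} the worst case is 19.
No size-2 selection achieves below 13.

13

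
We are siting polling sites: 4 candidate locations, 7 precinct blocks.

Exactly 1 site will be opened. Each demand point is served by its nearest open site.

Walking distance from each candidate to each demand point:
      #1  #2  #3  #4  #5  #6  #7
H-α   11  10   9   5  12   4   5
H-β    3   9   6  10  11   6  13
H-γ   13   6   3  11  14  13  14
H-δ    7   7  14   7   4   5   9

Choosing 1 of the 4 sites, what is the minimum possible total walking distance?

53

Open {H-δ}.
  #1→H-δ 7, #2→H-δ 7, #3→H-δ 14, #4→H-δ 7, #5→H-δ 4, #6→H-δ 5, #7→H-δ 9  ⇒ total 53.
Compare {H-α}: total 56.
Compare {H-β}: total 58.
No size-1 selection does better; minimum is 53.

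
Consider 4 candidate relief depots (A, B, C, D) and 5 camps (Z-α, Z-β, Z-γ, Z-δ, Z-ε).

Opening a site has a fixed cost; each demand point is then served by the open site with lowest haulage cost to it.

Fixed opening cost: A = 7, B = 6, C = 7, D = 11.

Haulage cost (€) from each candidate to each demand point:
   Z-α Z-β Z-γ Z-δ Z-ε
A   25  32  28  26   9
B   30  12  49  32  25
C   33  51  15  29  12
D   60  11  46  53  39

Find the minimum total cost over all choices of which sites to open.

107

Open {A, B, C}: assign each demand point to its cheapest open site.
  Z-α→A 25, Z-β→B 12, Z-γ→C 15, Z-δ→A 26, Z-ε→A 9
  haulage cost 87, fixed 20 → total 107.
Compare {B, C}: haulage cost 98 + fixed 13 = 111.
Compare {A, C, D}: haulage cost 86 + fixed 25 = 111.
Compare {A, B}: haulage cost 100 + fixed 13 = 113.
All other subsets cost ≥ 111. Minimum total cost: 107.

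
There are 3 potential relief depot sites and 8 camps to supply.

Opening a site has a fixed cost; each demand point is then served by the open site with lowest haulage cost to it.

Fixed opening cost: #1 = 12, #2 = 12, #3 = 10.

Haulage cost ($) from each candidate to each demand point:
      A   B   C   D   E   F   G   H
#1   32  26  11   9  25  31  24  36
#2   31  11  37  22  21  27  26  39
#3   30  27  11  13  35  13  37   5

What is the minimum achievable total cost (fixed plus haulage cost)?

Open {#2, #3}: assign each demand point to its cheapest open site.
  A→#3 30, B→#2 11, C→#3 11, D→#3 13, E→#2 21, F→#3 13, G→#2 26, H→#3 5
  haulage cost 130, fixed 22 → total 152.
Compare {#1, #2, #3}: haulage cost 124 + fixed 34 = 158.
Compare {#1, #3}: haulage cost 143 + fixed 22 = 165.
Compare {#3}: haulage cost 171 + fixed 10 = 181.
All other subsets cost ≥ 158. Minimum total cost: 152.

152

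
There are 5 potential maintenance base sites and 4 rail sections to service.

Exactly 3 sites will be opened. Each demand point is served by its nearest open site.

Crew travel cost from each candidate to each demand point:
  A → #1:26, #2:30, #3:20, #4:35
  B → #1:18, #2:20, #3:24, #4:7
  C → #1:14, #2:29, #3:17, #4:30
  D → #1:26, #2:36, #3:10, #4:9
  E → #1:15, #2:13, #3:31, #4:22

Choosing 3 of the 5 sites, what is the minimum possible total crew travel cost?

45

Open {B, D, E}.
  #1→E 15, #2→E 13, #3→D 10, #4→B 7  ⇒ total 45.
Compare {C, D, E}: total 46.
Compare {A, D, E}: total 47.
No size-3 selection does better; minimum is 45.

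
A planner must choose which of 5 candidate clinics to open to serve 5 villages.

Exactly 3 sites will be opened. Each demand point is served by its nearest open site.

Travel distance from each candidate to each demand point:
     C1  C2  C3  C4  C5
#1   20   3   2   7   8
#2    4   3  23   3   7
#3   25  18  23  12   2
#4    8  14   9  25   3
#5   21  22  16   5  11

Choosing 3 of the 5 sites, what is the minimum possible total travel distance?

14

Open {#1, #2, #3}.
  C1→#2 4, C2→#1 3, C3→#1 2, C4→#2 3, C5→#3 2  ⇒ total 14.
Compare {#1, #2, #4}: total 15.
Compare {#1, #2, #5}: total 19.
No size-3 selection does better; minimum is 14.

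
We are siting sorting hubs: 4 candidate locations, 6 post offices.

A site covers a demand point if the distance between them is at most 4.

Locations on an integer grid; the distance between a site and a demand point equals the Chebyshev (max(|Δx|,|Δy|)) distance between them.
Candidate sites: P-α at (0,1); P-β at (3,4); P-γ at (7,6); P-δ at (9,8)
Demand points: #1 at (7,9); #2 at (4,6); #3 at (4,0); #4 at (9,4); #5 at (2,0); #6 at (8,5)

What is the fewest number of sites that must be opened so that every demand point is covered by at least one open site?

Coverage sets (demand points within 4 of each site):
  P-α: {#3, #5}
  P-β: {#2, #3, #5}
  P-γ: {#1, #2, #4, #6}
  P-δ: {#1, #4, #6}
No single site covers all 6 demand points.
But {P-α, P-γ} covers everything, so the minimum is 2.

2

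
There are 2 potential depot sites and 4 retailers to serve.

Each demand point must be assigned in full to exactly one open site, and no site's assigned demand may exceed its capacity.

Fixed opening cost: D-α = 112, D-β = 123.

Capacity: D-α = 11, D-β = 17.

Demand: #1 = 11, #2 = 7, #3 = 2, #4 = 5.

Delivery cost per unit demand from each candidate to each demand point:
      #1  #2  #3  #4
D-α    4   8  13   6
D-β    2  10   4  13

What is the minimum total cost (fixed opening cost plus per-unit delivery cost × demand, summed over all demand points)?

404

Open {D-α, D-β}; cheapest assignment that respects the capacities:
  D-α (cap 11, load 9): #2, #3 — cost 7×8 + 2×13 = 82
  D-β (cap 17, load 16): #1, #4 — cost 11×2 + 5×13 = 87
  Shipping 169, fixed 235 → total 404.
  Any other capacity-feasible assignment to {D-α, D-β} ships for at least 169.
Total demand is 25 and no other set of sites has combined capacity ≥ 25, so {D-α, D-β} is the only feasible choice of open sites. Minimum: 404.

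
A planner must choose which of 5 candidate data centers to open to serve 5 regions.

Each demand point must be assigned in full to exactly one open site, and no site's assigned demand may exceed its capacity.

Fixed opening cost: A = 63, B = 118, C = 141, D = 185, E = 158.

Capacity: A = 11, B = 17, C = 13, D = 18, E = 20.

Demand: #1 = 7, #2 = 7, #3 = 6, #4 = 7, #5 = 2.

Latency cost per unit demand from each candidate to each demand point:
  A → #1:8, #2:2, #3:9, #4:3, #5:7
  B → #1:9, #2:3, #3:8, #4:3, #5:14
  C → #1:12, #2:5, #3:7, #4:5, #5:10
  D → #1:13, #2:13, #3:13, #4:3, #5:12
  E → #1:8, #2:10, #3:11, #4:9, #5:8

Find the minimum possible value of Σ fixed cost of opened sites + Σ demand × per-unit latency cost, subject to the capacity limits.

Open {A, E}; cheapest assignment that respects the capacities:
  A (cap 11, load 9): #2, #5 — cost 7×2 + 2×7 = 28
  E (cap 20, load 20): #1, #3, #4 — cost 7×8 + 6×11 + 7×9 = 185
  Shipping 213, fixed 221 → total 434.
  Any other capacity-feasible assignment to {A, E} ships for at least 213.
Compare {B, C}: its best feasible assignment gives total 448.
Compare {B, E}: its best feasible assignment gives total 456.
Every other set of open sites that can feasibly serve all demand totals ≥ 448 even under its best assignment. Minimum: 434.

434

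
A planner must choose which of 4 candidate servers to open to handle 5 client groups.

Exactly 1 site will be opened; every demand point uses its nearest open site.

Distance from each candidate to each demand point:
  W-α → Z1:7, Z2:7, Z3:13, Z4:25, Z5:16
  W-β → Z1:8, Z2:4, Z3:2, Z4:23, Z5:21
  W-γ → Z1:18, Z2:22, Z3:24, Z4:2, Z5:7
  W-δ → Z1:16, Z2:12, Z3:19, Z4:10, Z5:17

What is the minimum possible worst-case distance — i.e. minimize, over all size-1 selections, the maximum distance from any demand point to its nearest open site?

Open {W-δ}.
  Farthest demand point is Z3 at distance 19 (to W-δ); all others are ≤ 19.
With {W-β} the worst case is 23.
With {W-γ} the worst case is 24.
No size-1 selection achieves below 19.

19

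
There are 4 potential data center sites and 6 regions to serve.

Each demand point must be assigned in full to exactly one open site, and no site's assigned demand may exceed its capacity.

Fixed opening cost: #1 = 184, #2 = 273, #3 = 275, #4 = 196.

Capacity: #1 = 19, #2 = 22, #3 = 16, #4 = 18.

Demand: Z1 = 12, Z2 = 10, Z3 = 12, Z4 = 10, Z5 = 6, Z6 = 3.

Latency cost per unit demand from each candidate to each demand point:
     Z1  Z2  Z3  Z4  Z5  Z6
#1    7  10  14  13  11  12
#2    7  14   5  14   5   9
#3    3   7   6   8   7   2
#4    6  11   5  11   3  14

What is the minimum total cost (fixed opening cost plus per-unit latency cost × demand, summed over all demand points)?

1079

Open {#1, #2, #4}; cheapest assignment that respects the capacities:
  #1 (cap 19, load 13): Z2, Z6 — cost 10×10 + 3×12 = 136
  #2 (cap 22, load 22): Z3, Z4 — cost 12×5 + 10×14 = 200
  #4 (cap 18, load 18): Z1, Z5 — cost 12×6 + 6×3 = 90
  Shipping 426, fixed 653 → total 1079.
  Any other capacity-feasible assignment to {#1, #2, #4} ships for at least 426.
Compare {#2, #3, #4}: its best feasible assignment gives total 1110.
Compare {#1, #2, #3}: its best feasible assignment gives total 1140.
Every other set of open sites that can feasibly serve all demand totals ≥ 1110 even under its best assignment. Minimum: 1079.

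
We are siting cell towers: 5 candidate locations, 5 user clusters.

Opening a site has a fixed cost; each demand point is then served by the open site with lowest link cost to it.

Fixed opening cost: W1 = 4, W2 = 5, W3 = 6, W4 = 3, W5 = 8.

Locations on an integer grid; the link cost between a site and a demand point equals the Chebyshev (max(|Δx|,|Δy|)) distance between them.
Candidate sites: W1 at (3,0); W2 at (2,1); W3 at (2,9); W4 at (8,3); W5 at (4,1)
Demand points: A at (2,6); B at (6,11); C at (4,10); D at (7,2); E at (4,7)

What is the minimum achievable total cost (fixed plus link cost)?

Open {W3, W4}: assign each demand point to its cheapest open site.
  A→W3 3, B→W3 4, C→W3 2, D→W4 1, E→W3 2
  link cost 12, fixed 9 → total 21.
Compare {W3}: link cost 18 + fixed 6 = 24.
Compare {W1, W3}: link cost 15 + fixed 10 = 25.
Compare {W1, W3, W4}: link cost 12 + fixed 13 = 25.
All other subsets cost ≥ 24. Minimum total cost: 21.

21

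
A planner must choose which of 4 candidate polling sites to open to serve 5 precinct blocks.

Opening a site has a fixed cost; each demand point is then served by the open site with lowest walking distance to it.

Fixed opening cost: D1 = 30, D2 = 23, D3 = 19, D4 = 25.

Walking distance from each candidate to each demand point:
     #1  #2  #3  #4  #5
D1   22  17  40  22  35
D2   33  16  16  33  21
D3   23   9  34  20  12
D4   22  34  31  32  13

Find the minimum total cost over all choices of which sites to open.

117

Open {D3}: assign each demand point to its cheapest open site.
  #1→D3 23, #2→D3 9, #3→D3 34, #4→D3 20, #5→D3 12
  walking distance 98, fixed 19 → total 117.
Compare {D2, D3}: walking distance 80 + fixed 42 = 122.
Compare {D3, D4}: walking distance 94 + fixed 44 = 138.
Compare {D2}: walking distance 119 + fixed 23 = 142.
All other subsets cost ≥ 122. Minimum total cost: 117.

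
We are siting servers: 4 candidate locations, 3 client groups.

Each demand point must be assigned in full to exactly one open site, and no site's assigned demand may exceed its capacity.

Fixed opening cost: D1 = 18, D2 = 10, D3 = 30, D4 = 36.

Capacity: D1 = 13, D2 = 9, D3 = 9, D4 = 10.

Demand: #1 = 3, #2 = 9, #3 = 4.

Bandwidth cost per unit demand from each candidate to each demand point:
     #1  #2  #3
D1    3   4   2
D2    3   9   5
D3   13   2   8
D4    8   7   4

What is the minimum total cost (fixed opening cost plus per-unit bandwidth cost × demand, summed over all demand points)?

Open {D1, D2}; cheapest assignment that respects the capacities:
  D1 (cap 13, load 13): #2, #3 — cost 9×4 + 4×2 = 44
  D2 (cap 9, load 3): #1 — cost 3×3 = 9
  Shipping 53, fixed 28 → total 81.
  Any other capacity-feasible assignment to {D1, D2} ships for at least 53.
Compare {D1, D3}: its best feasible assignment gives total 83.
Compare {D2, D3}: its best feasible assignment gives total 87.
Every other set of open sites that can feasibly serve all demand totals ≥ 83 even under its best assignment. Minimum: 81.

81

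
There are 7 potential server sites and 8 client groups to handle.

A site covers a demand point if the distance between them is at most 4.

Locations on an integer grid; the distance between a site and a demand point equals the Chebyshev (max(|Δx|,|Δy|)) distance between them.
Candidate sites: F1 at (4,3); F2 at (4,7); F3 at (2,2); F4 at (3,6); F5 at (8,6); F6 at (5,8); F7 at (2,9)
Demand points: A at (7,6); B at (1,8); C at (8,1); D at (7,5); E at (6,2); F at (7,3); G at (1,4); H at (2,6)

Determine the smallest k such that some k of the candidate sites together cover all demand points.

Coverage sets (demand points within 4 of each site):
  F1: {A, C, D, E, F, G, H}
  F2: {A, B, D, F, G, H}
  F3: {E, G, H}
  F4: {A, B, D, E, F, G, H}
  F5: {A, D, E, F}
  F6: {A, B, D, G, H}
  F7: {B, H}
No single site covers all 8 demand points.
But {F1, F2} covers everything, so the minimum is 2.

2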